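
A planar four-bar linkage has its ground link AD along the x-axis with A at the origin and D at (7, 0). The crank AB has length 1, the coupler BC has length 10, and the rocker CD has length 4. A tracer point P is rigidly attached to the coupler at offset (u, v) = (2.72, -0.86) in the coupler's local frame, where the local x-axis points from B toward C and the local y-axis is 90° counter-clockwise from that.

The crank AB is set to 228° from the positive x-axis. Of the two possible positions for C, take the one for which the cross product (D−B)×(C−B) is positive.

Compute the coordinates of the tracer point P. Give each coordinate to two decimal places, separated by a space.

A=(0,0), D=(7.00,0)
B = A + 1.00·(cos228°, sin228°) = (-0.6691, -0.7431)
|BD| = 7.7051
circle(B,10.00) ∩ circle(D,4.00): a=9.3035, h=3.6667
  candidates: C₊=(8.2373,3.8038) cross=28.252; C₋=(8.9446,-3.4955) cross=-28.252
  mode + wants cross > 0 → take C=(8.2373,3.8038) (cross=28.252)
ex = (C−B)/|BC| = (0.8906,0.4547); ey = (-0.4547,0.8906)
P = B + 2.72·ex + -0.86·ey = (2.1445,-0.2723)

2.14 -0.27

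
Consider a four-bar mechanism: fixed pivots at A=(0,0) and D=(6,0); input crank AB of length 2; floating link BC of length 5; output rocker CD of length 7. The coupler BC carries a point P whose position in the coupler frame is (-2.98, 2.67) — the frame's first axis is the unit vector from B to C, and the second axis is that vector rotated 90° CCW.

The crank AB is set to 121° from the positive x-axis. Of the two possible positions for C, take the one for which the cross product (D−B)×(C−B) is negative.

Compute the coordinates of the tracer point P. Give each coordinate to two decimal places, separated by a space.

1.12 5.09

A=(0,0), D=(6.00,0)
B = A + 2.00·(cos121°, sin121°) = (-1.0301, 1.7143)
|BD| = 7.2361
circle(B,5.00) ∩ circle(D,7.00): a=1.9597, h=4.6000
  candidates: C₊=(1.9636,5.7191) cross=33.286; C₋=(-0.2160,-3.2189) cross=-33.286
  mode - wants cross < 0 → take C=(-0.2160,-3.2189) (cross=-33.286)
ex = (C−B)/|BC| = (0.1628,-0.9867); ey = (0.9867,0.1628)
P = B + -2.98·ex + 2.67·ey = (1.1191,5.0893)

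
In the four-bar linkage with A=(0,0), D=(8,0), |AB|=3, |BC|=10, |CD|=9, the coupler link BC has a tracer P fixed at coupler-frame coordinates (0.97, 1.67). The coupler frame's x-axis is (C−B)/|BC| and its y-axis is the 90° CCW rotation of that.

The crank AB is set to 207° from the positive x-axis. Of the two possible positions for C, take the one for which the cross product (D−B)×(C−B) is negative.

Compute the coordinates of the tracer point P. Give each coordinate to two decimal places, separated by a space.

A=(0,0), D=(8.00,0)
B = A + 3.00·(cos207°, sin207°) = (-2.6730, -1.3620)
|BD| = 10.7596
circle(B,10.00) ∩ circle(D,9.00): a=6.2627, h=7.7960
  candidates: C₊=(2.5525,7.1641) cross=83.882; C₋=(4.5262,-8.3026) cross=-83.882
  mode - wants cross < 0 → take C=(4.5262,-8.3026) (cross=-83.882)
ex = (C−B)/|BC| = (0.7199,-0.6941); ey = (0.6941,0.7199)
P = B + 0.97·ex + 1.67·ey = (-0.8156,-0.8329)

-0.82 -0.83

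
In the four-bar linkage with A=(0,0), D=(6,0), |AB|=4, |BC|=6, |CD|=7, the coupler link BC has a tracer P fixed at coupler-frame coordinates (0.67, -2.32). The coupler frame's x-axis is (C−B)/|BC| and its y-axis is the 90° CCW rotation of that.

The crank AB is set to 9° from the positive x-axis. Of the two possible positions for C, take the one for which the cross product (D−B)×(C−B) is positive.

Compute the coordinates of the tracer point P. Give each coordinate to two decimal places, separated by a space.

A=(0,0), D=(6.00,0)
B = A + 4.00·(cos9°, sin9°) = (3.9508, 0.6257)
|BD| = 2.1427
circle(B,6.00) ∩ circle(D,7.00): a=-1.9623, h=5.6700
  candidates: C₊=(3.7299,6.6217) cross=12.149; C₋=(0.4181,-4.2241) cross=-12.149
  mode + wants cross > 0 → take C=(3.7299,6.6217) (cross=12.149)
ex = (C−B)/|BC| = (-0.0368,0.9993); ey = (-0.9993,-0.0368)
P = B + 0.67·ex + -2.32·ey = (6.2445,1.3807)

6.24 1.38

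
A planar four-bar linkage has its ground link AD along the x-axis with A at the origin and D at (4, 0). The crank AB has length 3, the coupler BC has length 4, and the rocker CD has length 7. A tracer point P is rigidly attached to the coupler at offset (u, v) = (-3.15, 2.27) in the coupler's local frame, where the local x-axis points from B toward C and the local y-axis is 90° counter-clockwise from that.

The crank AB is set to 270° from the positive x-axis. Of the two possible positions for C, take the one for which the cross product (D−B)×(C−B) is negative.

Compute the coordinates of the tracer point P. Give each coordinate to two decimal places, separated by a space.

A=(0,0), D=(4.00,0)
B = A + 3.00·(cos270°, sin270°) = (-0.0000, -3.0000)
|BD| = 5.0000
circle(B,4.00) ∩ circle(D,7.00): a=-0.8000, h=3.9192
  candidates: C₊=(-2.9915,-0.3447) cross=19.596; C₋=(1.7115,-6.6153) cross=-19.596
  mode - wants cross < 0 → take C=(1.7115,-6.6153) (cross=-19.596)
ex = (C−B)/|BC| = (0.4279,-0.9038); ey = (0.9038,0.4279)
P = B + -3.15·ex + 2.27·ey = (0.7039,0.8184)

0.70 0.82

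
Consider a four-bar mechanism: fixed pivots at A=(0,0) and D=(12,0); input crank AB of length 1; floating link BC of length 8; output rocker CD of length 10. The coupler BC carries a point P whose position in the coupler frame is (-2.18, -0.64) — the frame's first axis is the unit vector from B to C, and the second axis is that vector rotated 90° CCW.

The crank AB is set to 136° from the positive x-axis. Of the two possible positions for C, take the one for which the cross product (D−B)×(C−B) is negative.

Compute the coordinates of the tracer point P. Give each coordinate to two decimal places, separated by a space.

-2.50 2.11

A=(0,0), D=(12.00,0)
B = A + 1.00·(cos136°, sin136°) = (-0.7193, 0.6947)
|BD| = 12.7383
circle(B,8.00) ∩ circle(D,10.00): a=4.9561, h=6.2799
  candidates: C₊=(4.5718,6.6949) cross=79.995; C₋=(3.8869,-5.8462) cross=-79.995
  mode - wants cross < 0 → take C=(3.8869,-5.8462) (cross=-79.995)
ex = (C−B)/|BC| = (0.5758,-0.8176); ey = (0.8176,0.5758)
P = B + -2.18·ex + -0.64·ey = (-2.4978,2.1085)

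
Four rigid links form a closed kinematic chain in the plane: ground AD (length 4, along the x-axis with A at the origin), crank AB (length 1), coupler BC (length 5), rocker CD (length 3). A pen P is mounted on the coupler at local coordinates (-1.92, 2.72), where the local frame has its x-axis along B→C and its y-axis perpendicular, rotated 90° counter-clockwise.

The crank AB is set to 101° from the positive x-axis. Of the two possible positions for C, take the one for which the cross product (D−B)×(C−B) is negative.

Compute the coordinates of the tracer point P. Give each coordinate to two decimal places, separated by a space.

A=(0,0), D=(4.00,0)
B = A + 1.00·(cos101°, sin101°) = (-0.1908, 0.9816)
|BD| = 4.3042
circle(B,5.00) ∩ circle(D,3.00): a=4.0108, h=2.9856
  candidates: C₊=(4.3951,2.9739) cross=12.851; C₋=(3.0333,-2.8400) cross=-12.851
  mode - wants cross < 0 → take C=(3.0333,-2.8400) (cross=-12.851)
ex = (C−B)/|BC| = (0.6448,-0.7643); ey = (0.7643,0.6448)
P = B + -1.92·ex + 2.72·ey = (0.6501,4.2031)

0.65 4.20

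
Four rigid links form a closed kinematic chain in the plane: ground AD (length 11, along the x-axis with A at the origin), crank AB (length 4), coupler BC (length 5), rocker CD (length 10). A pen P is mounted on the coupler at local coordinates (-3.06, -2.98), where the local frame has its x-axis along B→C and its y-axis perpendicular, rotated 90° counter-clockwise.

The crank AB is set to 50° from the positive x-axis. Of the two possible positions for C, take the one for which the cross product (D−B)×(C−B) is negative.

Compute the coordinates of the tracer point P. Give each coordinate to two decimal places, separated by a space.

0.58 6.84

A=(0,0), D=(11.00,0)
B = A + 4.00·(cos50°, sin50°) = (2.5712, 3.0642)
|BD| = 8.9685
circle(B,5.00) ∩ circle(D,10.00): a=0.3030, h=4.9908
  candidates: C₊=(4.5611,7.6511) cross=44.760; C₋=(1.1508,-1.7298) cross=-44.760
  mode - wants cross < 0 → take C=(1.1508,-1.7298) (cross=-44.760)
ex = (C−B)/|BC| = (-0.2841,-0.9588); ey = (0.9588,-0.2841)
P = B + -3.06·ex + -2.98·ey = (0.5832,6.8447)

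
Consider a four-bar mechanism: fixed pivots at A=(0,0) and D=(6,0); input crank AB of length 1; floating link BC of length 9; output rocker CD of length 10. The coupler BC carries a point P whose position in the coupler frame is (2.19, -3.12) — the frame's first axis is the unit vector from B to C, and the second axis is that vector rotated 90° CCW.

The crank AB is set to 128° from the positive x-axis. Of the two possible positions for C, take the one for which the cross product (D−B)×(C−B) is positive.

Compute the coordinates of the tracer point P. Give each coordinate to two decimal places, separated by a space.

A=(0,0), D=(6.00,0)
B = A + 1.00·(cos128°, sin128°) = (-0.6157, 0.7880)
|BD| = 6.6624
circle(B,9.00) ∩ circle(D,10.00): a=1.9053, h=8.7960
  candidates: C₊=(2.3166,9.2969) cross=58.603; C₋=(0.2359,-8.1716) cross=-58.603
  mode + wants cross > 0 → take C=(2.3166,9.2969) (cross=58.603)
ex = (C−B)/|BC| = (0.3258,0.9454); ey = (-0.9454,0.3258)
P = B + 2.19·ex + -3.12·ey = (3.0476,1.8420)

3.05 1.84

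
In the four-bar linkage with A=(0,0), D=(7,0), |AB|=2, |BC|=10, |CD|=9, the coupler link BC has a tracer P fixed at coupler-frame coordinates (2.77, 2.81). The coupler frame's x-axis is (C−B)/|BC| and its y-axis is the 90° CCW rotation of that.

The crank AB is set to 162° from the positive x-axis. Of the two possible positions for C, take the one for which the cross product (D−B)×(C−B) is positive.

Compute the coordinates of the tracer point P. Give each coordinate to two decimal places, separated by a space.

A=(0,0), D=(7.00,0)
B = A + 2.00·(cos162°, sin162°) = (-1.9021, 0.6180)
|BD| = 8.9235
circle(B,10.00) ∩ circle(D,9.00): a=5.5264, h=8.3342
  candidates: C₊=(4.1882,8.5495) cross=74.371; C₋=(3.0338,-8.0789) cross=-74.371
  mode + wants cross > 0 → take C=(4.1882,8.5495) (cross=74.371)
ex = (C−B)/|BC| = (0.6090,0.7931); ey = (-0.7931,0.6090)
P = B + 2.77·ex + 2.81·ey = (-2.4438,4.5264)

-2.44 4.53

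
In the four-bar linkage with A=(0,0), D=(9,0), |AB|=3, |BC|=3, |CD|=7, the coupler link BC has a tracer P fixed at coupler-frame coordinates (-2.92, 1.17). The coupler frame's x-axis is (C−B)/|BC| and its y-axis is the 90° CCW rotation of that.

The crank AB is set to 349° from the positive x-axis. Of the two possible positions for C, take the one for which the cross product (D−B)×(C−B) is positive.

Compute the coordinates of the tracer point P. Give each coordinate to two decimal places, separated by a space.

2.31 -3.65

A=(0,0), D=(9.00,0)
B = A + 3.00·(cos349°, sin349°) = (2.9449, -0.5724)
|BD| = 6.0821
circle(B,3.00) ∩ circle(D,7.00): a=-0.2473, h=2.9898
  candidates: C₊=(2.4173,2.3808) cross=18.184; C₋=(2.9801,-3.5722) cross=-18.184
  mode + wants cross > 0 → take C=(2.4173,2.3808) (cross=18.184)
ex = (C−B)/|BC| = (-0.1759,0.9844); ey = (-0.9844,-0.1759)
P = B + -2.92·ex + 1.17·ey = (2.3066,-3.6527)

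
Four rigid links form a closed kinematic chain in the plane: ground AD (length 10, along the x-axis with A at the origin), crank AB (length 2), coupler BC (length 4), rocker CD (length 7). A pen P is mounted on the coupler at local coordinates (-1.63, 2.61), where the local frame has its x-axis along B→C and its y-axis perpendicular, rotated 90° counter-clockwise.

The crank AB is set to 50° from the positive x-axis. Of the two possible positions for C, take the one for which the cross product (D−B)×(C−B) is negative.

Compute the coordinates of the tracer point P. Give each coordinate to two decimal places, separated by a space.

2.74 4.24

A=(0,0), D=(10.00,0)
B = A + 2.00·(cos50°, sin50°) = (1.2856, 1.5321)
|BD| = 8.8481
circle(B,4.00) ∩ circle(D,7.00): a=2.5592, h=3.0741
  candidates: C₊=(4.3384,4.1167) cross=27.200; C₋=(3.2738,-1.9388) cross=-27.200
  mode - wants cross < 0 → take C=(3.2738,-1.9388) (cross=-27.200)
ex = (C−B)/|BC| = (0.4971,-0.8677); ey = (0.8677,0.4971)
P = B + -1.63·ex + 2.61·ey = (2.7401,4.2438)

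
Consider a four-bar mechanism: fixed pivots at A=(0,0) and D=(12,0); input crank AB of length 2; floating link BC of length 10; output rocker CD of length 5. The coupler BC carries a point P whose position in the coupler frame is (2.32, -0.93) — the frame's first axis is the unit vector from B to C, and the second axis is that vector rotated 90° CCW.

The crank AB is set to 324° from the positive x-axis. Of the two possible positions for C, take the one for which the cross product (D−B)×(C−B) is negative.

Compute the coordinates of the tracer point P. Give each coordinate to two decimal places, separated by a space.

A=(0,0), D=(12.00,0)
B = A + 2.00·(cos324°, sin324°) = (1.6180, -1.1756)
|BD| = 10.4483
circle(B,10.00) ∩ circle(D,5.00): a=8.8133, h=4.7251
  candidates: C₊=(9.8437,4.5111) cross=49.369; C₋=(10.9070,-4.8791) cross=-49.369
  mode - wants cross < 0 → take C=(10.9070,-4.8791) (cross=-49.369)
ex = (C−B)/|BC| = (0.9289,-0.3703); ey = (0.3703,0.9289)
P = B + 2.32·ex + -0.93·ey = (3.4286,-2.8987)

3.43 -2.90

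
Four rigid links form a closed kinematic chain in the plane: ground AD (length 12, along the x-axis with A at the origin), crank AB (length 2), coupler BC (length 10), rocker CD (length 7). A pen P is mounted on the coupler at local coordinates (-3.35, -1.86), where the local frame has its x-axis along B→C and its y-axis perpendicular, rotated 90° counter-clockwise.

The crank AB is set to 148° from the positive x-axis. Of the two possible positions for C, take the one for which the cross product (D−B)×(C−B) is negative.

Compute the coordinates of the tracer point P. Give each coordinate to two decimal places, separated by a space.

A=(0,0), D=(12.00,0)
B = A + 2.00·(cos148°, sin148°) = (-1.6961, 1.0598)
|BD| = 13.7370
circle(B,10.00) ∩ circle(D,7.00): a=8.7248, h=4.8865
  candidates: C₊=(7.3797,5.2586) cross=67.126; C₋=(6.6257,-4.4852) cross=-67.126
  mode - wants cross < 0 → take C=(6.6257,-4.4852) (cross=-67.126)
ex = (C−B)/|BC| = (0.8322,-0.5545); ey = (0.5545,0.8322)
P = B + -3.35·ex + -1.86·ey = (-5.5153,1.3696)

-5.52 1.37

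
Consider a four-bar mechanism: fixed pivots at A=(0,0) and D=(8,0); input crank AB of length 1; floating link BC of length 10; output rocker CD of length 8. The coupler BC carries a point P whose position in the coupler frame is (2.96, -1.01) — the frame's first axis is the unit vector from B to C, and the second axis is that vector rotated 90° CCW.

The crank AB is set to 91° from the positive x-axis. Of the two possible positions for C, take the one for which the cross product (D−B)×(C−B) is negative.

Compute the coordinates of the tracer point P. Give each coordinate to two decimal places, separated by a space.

0.68 -2.05

A=(0,0), D=(8.00,0)
B = A + 1.00·(cos91°, sin91°) = (-0.0175, 0.9998)
|BD| = 8.0796
circle(B,10.00) ∩ circle(D,8.00): a=6.2676, h=7.7921
  candidates: C₊=(7.1663,7.9564) cross=62.957; C₋=(5.2377,-7.5080) cross=-62.957
  mode - wants cross < 0 → take C=(5.2377,-7.5080) (cross=-62.957)
ex = (C−B)/|BC| = (0.5255,-0.8508); ey = (0.8508,0.5255)
P = B + 2.96·ex + -1.01·ey = (0.6788,-2.0492)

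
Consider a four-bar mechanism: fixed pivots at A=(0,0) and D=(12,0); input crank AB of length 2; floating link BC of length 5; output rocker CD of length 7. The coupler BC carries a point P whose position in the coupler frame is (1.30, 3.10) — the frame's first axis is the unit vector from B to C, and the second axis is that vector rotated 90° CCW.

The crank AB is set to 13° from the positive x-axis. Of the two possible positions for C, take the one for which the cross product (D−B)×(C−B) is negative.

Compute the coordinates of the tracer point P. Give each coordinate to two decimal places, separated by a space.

5.00 1.86

A=(0,0), D=(12.00,0)
B = A + 2.00·(cos13°, sin13°) = (1.9487, 0.4499)
|BD| = 10.0613
circle(B,5.00) ∩ circle(D,7.00): a=3.8380, h=3.2047
  candidates: C₊=(5.9262,3.4798) cross=32.243; C₋=(5.6396,-2.9232) cross=-32.243
  mode - wants cross < 0 → take C=(5.6396,-2.9232) (cross=-32.243)
ex = (C−B)/|BC| = (0.7382,-0.6746); ey = (0.6746,0.7382)
P = B + 1.30·ex + 3.10·ey = (4.9997,1.8612)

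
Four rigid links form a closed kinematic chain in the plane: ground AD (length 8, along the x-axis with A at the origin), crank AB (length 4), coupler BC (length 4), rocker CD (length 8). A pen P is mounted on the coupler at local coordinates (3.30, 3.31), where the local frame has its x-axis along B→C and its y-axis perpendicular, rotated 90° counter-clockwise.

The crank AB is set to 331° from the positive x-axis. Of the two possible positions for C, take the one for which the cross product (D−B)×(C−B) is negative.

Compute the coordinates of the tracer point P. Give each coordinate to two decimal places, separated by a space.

A=(0,0), D=(8.00,0)
B = A + 4.00·(cos331°, sin331°) = (3.4985, -1.9392)
|BD| = 4.9015
circle(B,4.00) ∩ circle(D,8.00): a=-2.4458, h=3.1652
  candidates: C₊=(0.0000,0.0000) cross=15.514; C₋=(2.5046,-5.8138) cross=-15.514
  mode - wants cross < 0 → take C=(2.5046,-5.8138) (cross=-15.514)
ex = (C−B)/|BC| = (-0.2485,-0.9686); ey = (0.9686,-0.2485)
P = B + 3.30·ex + 3.31·ey = (5.8847,-5.9582)

5.88 -5.96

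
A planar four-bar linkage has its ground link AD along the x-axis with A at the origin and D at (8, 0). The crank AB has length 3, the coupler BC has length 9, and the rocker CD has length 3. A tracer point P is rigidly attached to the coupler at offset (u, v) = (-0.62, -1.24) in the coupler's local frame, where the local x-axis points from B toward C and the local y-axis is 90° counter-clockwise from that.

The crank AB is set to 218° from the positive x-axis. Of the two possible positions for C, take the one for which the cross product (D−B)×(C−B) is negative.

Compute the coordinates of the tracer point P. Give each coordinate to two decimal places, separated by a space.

-3.09 -3.03

A=(0,0), D=(8.00,0)
B = A + 3.00·(cos218°, sin218°) = (-2.3640, -1.8470)
|BD| = 10.5273
circle(B,9.00) ∩ circle(D,3.00): a=8.6833, h=2.3664
  candidates: C₊=(5.7694,2.0061) cross=24.912; C₋=(6.5998,-2.6532) cross=-24.912
  mode - wants cross < 0 → take C=(6.5998,-2.6532) (cross=-24.912)
ex = (C−B)/|BC| = (0.9960,-0.0896); ey = (0.0896,0.9960)
P = B + -0.62·ex + -1.24·ey = (-3.0926,-3.0265)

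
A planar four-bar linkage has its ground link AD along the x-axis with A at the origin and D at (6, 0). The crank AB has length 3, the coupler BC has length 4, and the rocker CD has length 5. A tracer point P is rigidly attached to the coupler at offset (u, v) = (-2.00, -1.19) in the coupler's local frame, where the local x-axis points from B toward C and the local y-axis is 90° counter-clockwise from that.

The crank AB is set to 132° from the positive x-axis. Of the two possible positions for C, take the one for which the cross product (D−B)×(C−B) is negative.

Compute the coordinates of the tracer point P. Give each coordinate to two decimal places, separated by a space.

-4.30 2.64

A=(0,0), D=(6.00,0)
B = A + 3.00·(cos132°, sin132°) = (-2.0074, 2.2294)
|BD| = 8.3120
circle(B,4.00) ∩ circle(D,5.00): a=3.6146, h=1.7131
  candidates: C₊=(1.9342,2.9103) cross=14.239; C₋=(1.0153,-0.3904) cross=-14.239
  mode - wants cross < 0 → take C=(1.0153,-0.3904) (cross=-14.239)
ex = (C−B)/|BC| = (0.7557,-0.6550); ey = (0.6550,0.7557)
P = B + -2.00·ex + -1.19·ey = (-4.2981,2.6401)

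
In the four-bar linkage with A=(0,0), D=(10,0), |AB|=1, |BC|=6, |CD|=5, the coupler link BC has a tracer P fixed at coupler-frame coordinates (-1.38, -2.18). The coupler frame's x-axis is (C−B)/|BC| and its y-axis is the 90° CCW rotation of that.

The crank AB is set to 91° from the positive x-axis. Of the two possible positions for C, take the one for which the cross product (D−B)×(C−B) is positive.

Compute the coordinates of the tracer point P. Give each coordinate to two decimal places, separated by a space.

-0.75 -1.47

A=(0,0), D=(10.00,0)
B = A + 1.00·(cos91°, sin91°) = (-0.0175, 0.9998)
|BD| = 10.0672
circle(B,6.00) ∩ circle(D,5.00): a=5.5799, h=2.2055
  candidates: C₊=(5.7539,2.6403) cross=22.203; C₋=(5.3159,-1.7489) cross=-22.203
  mode + wants cross > 0 → take C=(5.7539,2.6403) (cross=22.203)
ex = (C−B)/|BC| = (0.9619,0.2734); ey = (-0.2734,0.9619)
P = B + -1.38·ex + -2.18·ey = (-0.7489,-1.4744)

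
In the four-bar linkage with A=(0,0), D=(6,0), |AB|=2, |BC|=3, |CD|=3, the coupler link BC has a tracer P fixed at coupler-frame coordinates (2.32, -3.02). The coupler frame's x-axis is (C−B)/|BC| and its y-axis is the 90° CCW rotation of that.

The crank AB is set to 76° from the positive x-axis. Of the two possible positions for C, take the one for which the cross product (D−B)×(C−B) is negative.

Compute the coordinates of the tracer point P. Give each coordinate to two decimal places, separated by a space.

A=(0,0), D=(6.00,0)
B = A + 2.00·(cos76°, sin76°) = (0.4838, 1.9406)
|BD| = 5.8476
circle(B,3.00) ∩ circle(D,3.00): a=2.9238, h=0.6720
  candidates: C₊=(3.4649,1.6042) cross=3.929; C₋=(3.0189,0.3364) cross=-3.929
  mode - wants cross < 0 → take C=(3.0189,0.3364) (cross=-3.929)
ex = (C−B)/|BC| = (0.8450,-0.5347); ey = (0.5347,0.8450)
P = B + 2.32·ex + -3.02·ey = (0.8294,-1.8519)

0.83 -1.85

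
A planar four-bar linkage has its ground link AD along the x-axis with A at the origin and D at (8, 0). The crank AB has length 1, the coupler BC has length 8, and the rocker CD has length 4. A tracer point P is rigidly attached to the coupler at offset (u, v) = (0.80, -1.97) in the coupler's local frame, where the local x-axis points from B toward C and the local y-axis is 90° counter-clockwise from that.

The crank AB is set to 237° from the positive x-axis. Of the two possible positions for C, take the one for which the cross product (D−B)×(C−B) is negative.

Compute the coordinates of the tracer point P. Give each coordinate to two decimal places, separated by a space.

A=(0,0), D=(8.00,0)
B = A + 1.00·(cos237°, sin237°) = (-0.5446, -0.8387)
|BD| = 8.5857
circle(B,8.00) ∩ circle(D,4.00): a=7.0882, h=3.7091
  candidates: C₊=(6.1473,3.5451) cross=31.845; C₋=(6.8720,-3.8376) cross=-31.845
  mode - wants cross < 0 → take C=(6.8720,-3.8376) (cross=-31.845)
ex = (C−B)/|BC| = (0.9271,-0.3749); ey = (0.3749,0.9271)
P = B + 0.80·ex + -1.97·ey = (-0.5415,-2.9649)

-0.54 -2.96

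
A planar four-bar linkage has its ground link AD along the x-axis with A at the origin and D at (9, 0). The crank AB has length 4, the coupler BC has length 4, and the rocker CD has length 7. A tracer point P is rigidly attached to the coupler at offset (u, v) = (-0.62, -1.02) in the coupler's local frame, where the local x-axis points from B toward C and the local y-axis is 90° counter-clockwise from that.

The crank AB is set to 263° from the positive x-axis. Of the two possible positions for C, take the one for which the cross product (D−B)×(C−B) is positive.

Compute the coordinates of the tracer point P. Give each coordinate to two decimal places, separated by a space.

A=(0,0), D=(9.00,0)
B = A + 4.00·(cos263°, sin263°) = (-0.4875, -3.9702)
|BD| = 10.2847
circle(B,4.00) ∩ circle(D,7.00): a=3.5380, h=1.8661
  candidates: C₊=(2.0559,-0.8829) cross=19.193; C₋=(3.4967,-4.3259) cross=-19.193
  mode + wants cross > 0 → take C=(2.0559,-0.8829) (cross=19.193)
ex = (C−B)/|BC| = (0.6358,0.7718); ey = (-0.7718,0.6358)
P = B + -0.62·ex + -1.02·ey = (-0.0944,-5.0973)

-0.09 -5.10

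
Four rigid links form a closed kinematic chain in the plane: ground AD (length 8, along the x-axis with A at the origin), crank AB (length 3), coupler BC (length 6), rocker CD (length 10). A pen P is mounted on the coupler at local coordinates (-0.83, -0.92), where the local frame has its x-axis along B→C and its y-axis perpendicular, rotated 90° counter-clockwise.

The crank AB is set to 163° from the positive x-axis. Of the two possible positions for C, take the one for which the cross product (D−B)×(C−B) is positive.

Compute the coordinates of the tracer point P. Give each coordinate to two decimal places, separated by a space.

A=(0,0), D=(8.00,0)
B = A + 3.00·(cos163°, sin163°) = (-2.8689, 0.8771)
|BD| = 10.9042
circle(B,6.00) ∩ circle(D,10.00): a=2.5175, h=5.4463
  candidates: C₊=(0.0785,6.1033) cross=59.388; C₋=(-0.7977,-4.7540) cross=-59.388
  mode + wants cross > 0 → take C=(0.0785,6.1033) (cross=59.388)
ex = (C−B)/|BC| = (0.4912,0.8710); ey = (-0.8710,0.4912)
P = B + -0.83·ex + -0.92·ey = (-2.4753,-0.2978)

-2.48 -0.30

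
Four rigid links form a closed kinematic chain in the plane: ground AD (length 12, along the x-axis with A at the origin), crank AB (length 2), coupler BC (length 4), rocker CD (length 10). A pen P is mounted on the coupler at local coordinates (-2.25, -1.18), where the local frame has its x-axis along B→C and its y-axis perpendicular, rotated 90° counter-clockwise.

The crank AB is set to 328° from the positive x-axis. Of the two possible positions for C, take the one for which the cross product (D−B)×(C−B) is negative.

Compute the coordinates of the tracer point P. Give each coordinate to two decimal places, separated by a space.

A=(0,0), D=(12.00,0)
B = A + 2.00·(cos328°, sin328°) = (1.6961, -1.0598)
|BD| = 10.3583
circle(B,4.00) ∩ circle(D,10.00): a=1.1244, h=3.8387
  candidates: C₊=(2.4218,2.8738) cross=39.762; C₋=(3.2074,-4.7634) cross=-39.762
  mode - wants cross < 0 → take C=(3.2074,-4.7634) (cross=-39.762)
ex = (C−B)/|BC| = (0.3778,-0.9259); ey = (0.9259,0.3778)
P = B + -2.25·ex + -1.18·ey = (-0.2465,0.5776)

-0.25 0.58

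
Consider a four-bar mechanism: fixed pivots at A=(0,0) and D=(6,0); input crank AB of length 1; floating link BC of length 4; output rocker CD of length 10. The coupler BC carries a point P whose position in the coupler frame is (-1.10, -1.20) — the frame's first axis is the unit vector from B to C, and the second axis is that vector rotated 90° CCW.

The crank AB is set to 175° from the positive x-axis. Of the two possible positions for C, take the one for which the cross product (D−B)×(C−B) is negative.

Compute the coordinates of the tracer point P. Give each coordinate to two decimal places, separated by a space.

-1.22 1.70

A=(0,0), D=(6.00,0)
B = A + 1.00·(cos175°, sin175°) = (-0.9962, 0.0872)
|BD| = 6.9967
circle(B,4.00) ∩ circle(D,10.00): a=-2.5044, h=3.1189
  candidates: C₊=(-3.4616,3.2371) cross=21.822; C₋=(-3.5393,-3.0004) cross=-21.822
  mode - wants cross < 0 → take C=(-3.5393,-3.0004) (cross=-21.822)
ex = (C−B)/|BC| = (-0.6358,-0.7719); ey = (0.7719,-0.6358)
P = B + -1.10·ex + -1.20·ey = (-1.2231,1.6991)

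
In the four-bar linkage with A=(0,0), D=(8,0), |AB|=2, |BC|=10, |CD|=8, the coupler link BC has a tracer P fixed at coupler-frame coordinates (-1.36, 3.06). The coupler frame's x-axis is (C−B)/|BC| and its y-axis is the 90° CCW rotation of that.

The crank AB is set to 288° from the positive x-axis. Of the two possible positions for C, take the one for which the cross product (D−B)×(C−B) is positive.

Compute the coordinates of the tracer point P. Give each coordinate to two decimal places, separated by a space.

A=(0,0), D=(8.00,0)
B = A + 2.00·(cos288°, sin288°) = (0.6180, -1.9021)
|BD| = 7.6231
circle(B,10.00) ∩ circle(D,8.00): a=6.1728, h=7.8674
  candidates: C₊=(4.6325,7.2567) cross=59.974; C₋=(8.5587,-7.9805) cross=-59.974
  mode + wants cross > 0 → take C=(4.6325,7.2567) (cross=59.974)
ex = (C−B)/|BC| = (0.4014,0.9159); ey = (-0.9159,0.4014)
P = B + -1.36·ex + 3.06·ey = (-2.7305,-1.9193)

-2.73 -1.92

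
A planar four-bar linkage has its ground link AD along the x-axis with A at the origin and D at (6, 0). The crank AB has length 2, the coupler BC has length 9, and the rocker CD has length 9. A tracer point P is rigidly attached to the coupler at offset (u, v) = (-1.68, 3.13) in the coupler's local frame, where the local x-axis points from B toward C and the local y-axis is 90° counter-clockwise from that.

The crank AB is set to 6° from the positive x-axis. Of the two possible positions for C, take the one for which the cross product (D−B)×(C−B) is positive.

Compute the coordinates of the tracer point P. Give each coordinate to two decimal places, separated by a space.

-1.48 -0.55

A=(0,0), D=(6.00,0)
B = A + 2.00·(cos6°, sin6°) = (1.9890, 0.2091)
|BD| = 4.0164
circle(B,9.00) ∩ circle(D,9.00): a=2.0082, h=8.7731
  candidates: C₊=(4.4512,8.8657) cross=35.236; C₋=(3.5379,-8.6567) cross=-35.236
  mode + wants cross > 0 → take C=(4.4512,8.8657) (cross=35.236)
ex = (C−B)/|BC| = (0.2736,0.9619); ey = (-0.9619,0.2736)
P = B + -1.68·ex + 3.13·ey = (-1.4812,-0.5506)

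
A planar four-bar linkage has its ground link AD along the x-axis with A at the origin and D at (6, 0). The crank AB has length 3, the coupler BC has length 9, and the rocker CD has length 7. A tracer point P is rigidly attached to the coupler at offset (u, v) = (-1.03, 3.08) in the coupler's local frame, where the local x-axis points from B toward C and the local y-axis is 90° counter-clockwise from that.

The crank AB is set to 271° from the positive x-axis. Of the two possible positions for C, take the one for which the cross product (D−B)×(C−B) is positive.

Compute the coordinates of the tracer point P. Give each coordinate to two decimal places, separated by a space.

-3.18 -3.32

A=(0,0), D=(6.00,0)
B = A + 3.00·(cos271°, sin271°) = (0.0524, -2.9995)
|BD| = 6.6612
circle(B,9.00) ∩ circle(D,7.00): a=5.7326, h=6.9381
  candidates: C₊=(2.0466,5.7767) cross=46.216; C₋=(8.2951,-6.6131) cross=-46.216
  mode + wants cross > 0 → take C=(2.0466,5.7767) (cross=46.216)
ex = (C−B)/|BC| = (0.2216,0.9751); ey = (-0.9751,0.2216)
P = B + -1.03·ex + 3.08·ey = (-3.1793,-3.3215)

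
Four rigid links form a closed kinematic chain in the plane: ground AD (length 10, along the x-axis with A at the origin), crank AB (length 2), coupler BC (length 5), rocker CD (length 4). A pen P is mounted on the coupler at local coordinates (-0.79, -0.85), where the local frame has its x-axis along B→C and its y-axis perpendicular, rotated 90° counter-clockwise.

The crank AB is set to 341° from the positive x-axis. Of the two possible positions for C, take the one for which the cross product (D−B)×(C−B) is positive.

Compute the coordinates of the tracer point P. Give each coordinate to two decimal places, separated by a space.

A=(0,0), D=(10.00,0)
B = A + 2.00·(cos341°, sin341°) = (1.8910, -0.6511)
|BD| = 8.1351
circle(B,5.00) ∩ circle(D,4.00): a=4.6207, h=1.9103
  candidates: C₊=(6.3440,1.6229) cross=15.540; C₋=(6.6498,-2.1855) cross=-15.540
  mode + wants cross > 0 → take C=(6.3440,1.6229) (cross=15.540)
ex = (C−B)/|BC| = (0.8906,0.4548); ey = (-0.4548,0.8906)
P = B + -0.79·ex + -0.85·ey = (1.5740,-1.7674)

1.57 -1.77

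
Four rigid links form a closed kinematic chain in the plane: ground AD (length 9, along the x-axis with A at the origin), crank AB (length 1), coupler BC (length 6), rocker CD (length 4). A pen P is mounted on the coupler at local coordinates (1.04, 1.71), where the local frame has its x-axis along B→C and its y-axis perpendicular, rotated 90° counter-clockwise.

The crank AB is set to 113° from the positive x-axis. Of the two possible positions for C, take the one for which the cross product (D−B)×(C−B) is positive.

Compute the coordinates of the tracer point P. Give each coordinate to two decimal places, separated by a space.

0.33 2.79

A=(0,0), D=(9.00,0)
B = A + 1.00·(cos113°, sin113°) = (-0.3907, 0.9205)
|BD| = 9.4357
circle(B,6.00) ∩ circle(D,4.00): a=5.7777, h=1.6182
  candidates: C₊=(5.5172,1.9673) cross=15.269; C₋=(5.2015,-1.2536) cross=-15.269
  mode + wants cross > 0 → take C=(5.5172,1.9673) (cross=15.269)
ex = (C−B)/|BC| = (0.9847,0.1745); ey = (-0.1745,0.9847)
P = B + 1.04·ex + 1.71·ey = (0.3350,2.7857)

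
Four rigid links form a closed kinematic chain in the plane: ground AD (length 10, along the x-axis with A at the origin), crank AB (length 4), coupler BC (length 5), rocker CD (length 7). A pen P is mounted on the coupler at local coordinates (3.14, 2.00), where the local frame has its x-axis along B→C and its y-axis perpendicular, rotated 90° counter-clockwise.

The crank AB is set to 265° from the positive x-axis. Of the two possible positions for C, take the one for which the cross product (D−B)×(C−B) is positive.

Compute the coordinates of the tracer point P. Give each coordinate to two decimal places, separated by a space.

A=(0,0), D=(10.00,0)
B = A + 4.00·(cos265°, sin265°) = (-0.3486, -3.9848)
|BD| = 11.0893
circle(B,5.00) ∩ circle(D,7.00): a=4.4625, h=2.2552
  candidates: C₊=(3.0055,-0.2767) cross=25.008; C₋=(4.6262,-4.4858) cross=-25.008
  mode + wants cross > 0 → take C=(3.0055,-0.2767) (cross=25.008)
ex = (C−B)/|BC| = (0.6708,0.7416); ey = (-0.7416,0.6708)
P = B + 3.14·ex + 2.00·ey = (0.2745,-0.3145)

0.27 -0.31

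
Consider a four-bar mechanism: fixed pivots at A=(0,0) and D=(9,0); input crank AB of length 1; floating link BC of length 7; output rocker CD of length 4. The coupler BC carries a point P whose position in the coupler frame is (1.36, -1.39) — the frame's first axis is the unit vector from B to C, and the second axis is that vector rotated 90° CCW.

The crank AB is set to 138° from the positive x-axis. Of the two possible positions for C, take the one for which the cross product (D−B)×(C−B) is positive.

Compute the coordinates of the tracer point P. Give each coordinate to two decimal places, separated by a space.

0.95 -0.29

A=(0,0), D=(9.00,0)
B = A + 1.00·(cos138°, sin138°) = (-0.7431, 0.6691)
|BD| = 9.7661
circle(B,7.00) ∩ circle(D,4.00): a=6.5726, h=2.4086
  candidates: C₊=(5.9790,2.6218) cross=23.523; C₋=(5.6489,-2.1841) cross=-23.523
  mode + wants cross > 0 → take C=(5.9790,2.6218) (cross=23.523)
ex = (C−B)/|BC| = (0.9603,0.2789); ey = (-0.2789,0.9603)
P = B + 1.36·ex + -1.39·ey = (0.9506,-0.2863)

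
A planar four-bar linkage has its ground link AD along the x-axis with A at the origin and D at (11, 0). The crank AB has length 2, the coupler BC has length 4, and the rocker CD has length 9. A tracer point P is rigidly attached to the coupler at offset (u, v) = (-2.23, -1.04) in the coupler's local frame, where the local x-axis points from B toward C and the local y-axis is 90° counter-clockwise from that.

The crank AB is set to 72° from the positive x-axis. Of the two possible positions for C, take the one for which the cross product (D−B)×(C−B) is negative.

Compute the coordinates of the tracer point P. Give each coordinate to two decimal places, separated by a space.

A=(0,0), D=(11.00,0)
B = A + 2.00·(cos72°, sin72°) = (0.6180, 1.9021)
|BD| = 10.5548
circle(B,4.00) ∩ circle(D,9.00): a=2.1982, h=3.3418
  candidates: C₊=(3.3825,4.7931) cross=35.272; C₋=(2.1780,-1.7812) cross=-35.272
  mode - wants cross < 0 → take C=(2.1780,-1.7812) (cross=-35.272)
ex = (C−B)/|BC| = (0.3900,-0.9208); ey = (0.9208,0.3900)
P = B + -2.23·ex + -1.04·ey = (-1.2093,3.5499)

-1.21 3.55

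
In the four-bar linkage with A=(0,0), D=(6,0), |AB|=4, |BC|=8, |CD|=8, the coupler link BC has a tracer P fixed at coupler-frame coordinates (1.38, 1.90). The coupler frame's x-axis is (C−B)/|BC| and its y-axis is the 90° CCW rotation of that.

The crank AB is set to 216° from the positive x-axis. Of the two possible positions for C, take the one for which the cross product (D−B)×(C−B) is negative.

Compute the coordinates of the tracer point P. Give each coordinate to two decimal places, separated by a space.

-0.97 -1.75

A=(0,0), D=(6.00,0)
B = A + 4.00·(cos216°, sin216°) = (-3.2361, -2.3511)
|BD| = 9.5306
circle(B,8.00) ∩ circle(D,8.00): a=4.7653, h=6.4259
  candidates: C₊=(-0.2033,5.0517) cross=61.243; C₋=(2.9672,-7.4028) cross=-61.243
  mode - wants cross < 0 → take C=(2.9672,-7.4028) (cross=-61.243)
ex = (C−B)/|BC| = (0.7754,-0.6315); ey = (0.6315,0.7754)
P = B + 1.38·ex + 1.90·ey = (-0.9662,-1.7493)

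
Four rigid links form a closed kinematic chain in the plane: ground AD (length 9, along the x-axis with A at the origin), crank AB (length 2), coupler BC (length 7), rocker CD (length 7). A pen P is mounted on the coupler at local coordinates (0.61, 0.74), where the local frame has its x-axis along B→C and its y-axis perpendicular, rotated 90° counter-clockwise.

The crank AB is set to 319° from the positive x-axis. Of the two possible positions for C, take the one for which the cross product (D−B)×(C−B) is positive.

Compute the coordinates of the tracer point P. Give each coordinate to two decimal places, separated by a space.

1.07 -0.46

A=(0,0), D=(9.00,0)
B = A + 2.00·(cos319°, sin319°) = (1.5094, -1.3121)
|BD| = 7.6046
circle(B,7.00) ∩ circle(D,7.00): a=3.8023, h=5.8773
  candidates: C₊=(4.2406,5.1331) cross=44.695; C₋=(6.2688,-6.4452) cross=-44.695
  mode + wants cross > 0 → take C=(4.2406,5.1331) (cross=44.695)
ex = (C−B)/|BC| = (0.3902,0.9207); ey = (-0.9207,0.3902)
P = B + 0.61·ex + 0.74·ey = (1.0661,-0.4617)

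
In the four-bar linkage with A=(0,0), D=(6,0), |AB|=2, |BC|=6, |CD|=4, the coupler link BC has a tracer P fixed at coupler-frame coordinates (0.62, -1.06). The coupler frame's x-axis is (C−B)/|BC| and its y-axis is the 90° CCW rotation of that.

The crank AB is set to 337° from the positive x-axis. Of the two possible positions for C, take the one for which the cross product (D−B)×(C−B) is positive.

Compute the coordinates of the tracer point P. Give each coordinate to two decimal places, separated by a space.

A=(0,0), D=(6.00,0)
B = A + 2.00·(cos337°, sin337°) = (1.8410, -0.7815)
|BD| = 4.2318
circle(B,6.00) ∩ circle(D,4.00): a=4.4790, h=3.9924
  candidates: C₊=(5.5057,3.9693) cross=16.895; C₋=(6.9802,-3.8780) cross=-16.895
  mode + wants cross > 0 → take C=(5.5057,3.9693) (cross=16.895)
ex = (C−B)/|BC| = (0.6108,0.7918); ey = (-0.7918,0.6108)
P = B + 0.62·ex + -1.06·ey = (3.0590,-0.9380)

3.06 -0.94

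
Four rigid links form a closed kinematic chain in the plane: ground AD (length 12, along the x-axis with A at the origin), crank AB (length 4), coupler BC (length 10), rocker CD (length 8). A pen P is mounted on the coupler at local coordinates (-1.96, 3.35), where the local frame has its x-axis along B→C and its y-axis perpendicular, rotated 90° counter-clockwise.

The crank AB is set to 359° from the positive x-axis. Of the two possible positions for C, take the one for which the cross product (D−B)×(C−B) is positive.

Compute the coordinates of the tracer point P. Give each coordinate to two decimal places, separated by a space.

A=(0,0), D=(12.00,0)
B = A + 4.00·(cos359°, sin359°) = (3.9994, -0.0698)
|BD| = 8.0009
circle(B,10.00) ∩ circle(D,8.00): a=6.2502, h=7.8061
  candidates: C₊=(10.1812,7.7905) cross=62.456; C₋=(10.3175,-7.8211) cross=-62.456
  mode + wants cross > 0 → take C=(10.1812,7.7905) (cross=62.456)
ex = (C−B)/|BC| = (0.6182,0.7860); ey = (-0.7860,0.6182)
P = B + -1.96·ex + 3.35·ey = (0.1545,0.4605)

0.15 0.46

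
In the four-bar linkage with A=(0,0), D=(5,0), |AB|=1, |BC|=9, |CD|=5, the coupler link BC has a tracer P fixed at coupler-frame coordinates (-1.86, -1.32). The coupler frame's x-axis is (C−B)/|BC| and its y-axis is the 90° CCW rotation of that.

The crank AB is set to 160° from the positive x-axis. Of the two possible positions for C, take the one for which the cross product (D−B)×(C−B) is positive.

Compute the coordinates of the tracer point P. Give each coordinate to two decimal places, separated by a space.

-1.96 -1.70

A=(0,0), D=(5.00,0)
B = A + 1.00·(cos160°, sin160°) = (-0.9397, 0.3420)
|BD| = 5.9495
circle(B,9.00) ∩ circle(D,5.00): a=7.6810, h=4.6906
  candidates: C₊=(6.9983,4.5833) cross=27.907; C₋=(6.4590,-4.7824) cross=-27.907
  mode + wants cross > 0 → take C=(6.9983,4.5833) (cross=27.907)
ex = (C−B)/|BC| = (0.8820,0.4713); ey = (-0.4713,0.8820)
P = B + -1.86·ex + -1.32·ey = (-1.9581,-1.6988)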